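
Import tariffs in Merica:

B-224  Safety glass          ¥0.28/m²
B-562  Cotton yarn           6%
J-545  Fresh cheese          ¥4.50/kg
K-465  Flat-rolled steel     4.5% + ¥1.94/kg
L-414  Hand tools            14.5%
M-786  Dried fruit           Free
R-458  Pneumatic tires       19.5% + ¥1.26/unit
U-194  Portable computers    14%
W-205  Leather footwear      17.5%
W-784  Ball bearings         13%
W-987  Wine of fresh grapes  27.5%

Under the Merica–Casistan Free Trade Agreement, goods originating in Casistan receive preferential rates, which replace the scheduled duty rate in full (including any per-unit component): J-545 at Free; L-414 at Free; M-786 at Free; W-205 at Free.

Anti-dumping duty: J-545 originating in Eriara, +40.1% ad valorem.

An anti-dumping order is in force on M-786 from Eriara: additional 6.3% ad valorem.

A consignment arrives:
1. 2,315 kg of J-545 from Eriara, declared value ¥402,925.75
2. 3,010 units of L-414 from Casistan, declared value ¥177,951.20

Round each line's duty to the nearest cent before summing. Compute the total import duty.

Line 1 (J-545, Eriara, 2,315 kg, ¥402,925.75):
Base rate for J-545 is ¥4.50/kg.
J-545 has an FTA preferential rate, but origin Eriara is not Casistan; base rate stands.
Additional duty on J-545 from Eriara: +40.1% ad valorem. Applied ad valorem rate = 40.1%.
Duty = ¥402,925.75 × 40.1% + 2,315 × ¥4.50 = ¥171,990.73.
Line 2 (L-414, Casistan, 3,010 units, ¥177,951.20):
Base rate for L-414 is 14.5%.
Origin Casistan qualifies under the Merica–Casistan agreement and L-414 is covered: preferential rate Free applies instead.
Duty = ¥177,951.20 × 0% = ¥0.00.
Total = ¥171,990.73 + ¥0.00 = ¥171,990.73.

¥171,990.73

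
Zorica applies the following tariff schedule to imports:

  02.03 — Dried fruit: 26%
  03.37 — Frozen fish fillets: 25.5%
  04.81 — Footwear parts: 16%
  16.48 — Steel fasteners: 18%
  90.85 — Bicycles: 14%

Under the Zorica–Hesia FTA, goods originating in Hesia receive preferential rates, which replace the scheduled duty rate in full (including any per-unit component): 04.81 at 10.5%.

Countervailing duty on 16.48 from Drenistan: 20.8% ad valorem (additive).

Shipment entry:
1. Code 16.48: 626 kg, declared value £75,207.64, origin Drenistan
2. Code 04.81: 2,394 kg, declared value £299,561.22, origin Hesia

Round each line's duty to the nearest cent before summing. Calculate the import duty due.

£60,634.49

Line 1 (16.48, Drenistan, 626 kg, £75,207.64):
Base rate for 16.48 is 18%.
Additional duty on 16.48 from Drenistan: +20.8%. Applied ad valorem rate: 18% + 20.8% = 38.8%.
Duty = £75,207.64 × 38.8% = £29,180.56.
Line 2 (04.81, Hesia, 2,394 kg, £299,561.22):
Base rate for 04.81 is 16%.
Origin Hesia qualifies under the Zorica–Hesia agreement and 04.81 is covered: preferential rate 10.5% applies instead.
Duty = £299,561.22 × 10.5% = £31,453.93.
Total = £29,180.56 + £31,453.93 = £60,634.49.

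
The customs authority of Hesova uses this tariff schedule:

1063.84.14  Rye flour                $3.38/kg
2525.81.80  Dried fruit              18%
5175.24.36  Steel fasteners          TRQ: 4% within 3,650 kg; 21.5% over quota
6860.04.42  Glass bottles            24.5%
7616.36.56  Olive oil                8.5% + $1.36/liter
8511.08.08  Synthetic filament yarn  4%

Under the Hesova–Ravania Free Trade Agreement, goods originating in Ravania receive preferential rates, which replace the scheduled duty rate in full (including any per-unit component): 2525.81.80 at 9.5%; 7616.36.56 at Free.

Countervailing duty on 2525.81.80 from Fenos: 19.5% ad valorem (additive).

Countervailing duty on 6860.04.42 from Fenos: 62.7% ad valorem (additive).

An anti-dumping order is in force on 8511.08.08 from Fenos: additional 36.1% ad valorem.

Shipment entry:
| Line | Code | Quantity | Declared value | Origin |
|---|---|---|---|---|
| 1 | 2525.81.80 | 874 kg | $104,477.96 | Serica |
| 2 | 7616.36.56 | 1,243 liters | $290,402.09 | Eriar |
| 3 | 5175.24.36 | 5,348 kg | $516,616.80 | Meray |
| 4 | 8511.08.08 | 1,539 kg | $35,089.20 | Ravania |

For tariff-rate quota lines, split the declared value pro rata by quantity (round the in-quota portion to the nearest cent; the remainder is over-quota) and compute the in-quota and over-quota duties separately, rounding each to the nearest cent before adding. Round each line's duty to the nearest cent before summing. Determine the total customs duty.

Line 1 (2525.81.80, Serica, 874 kg, $104,477.96):
Base rate for 2525.81.80 is 18%.
2525.81.80 has an FTA preferential rate, but origin Serica is not Ravania; base rate stands.
The additional-duty order on 2525.81.80 targets Fenos, not Serica; it does not apply.
Duty = $104,477.96 × 18% = $18,806.03.
Line 2 (7616.36.56, Eriar, 1,243 liters, $290,402.09):
Base rate for 7616.36.56 is 8.5% + $1.36/liter.
7616.36.56 has an FTA preferential rate, but origin Eriar is not Ravania; base rate stands.
Duty = $290,402.09 × 8.5% + 1,243 × $1.36 = $26,374.66.
Line 3 (5175.24.36, Meray, 5,348 kg, $516,616.80):
Code 5175.24.36 is under a tariff-rate quota (threshold 3,650 kg). In-quota: 3,650 kg at 4%; over-quota: 1,698 kg at 21.5%.
Pro-rata value split: in-quota = $516,616.80 × 3,650/5,348 = $352,590.00; over-quota = $516,616.80 − $352,590.00 = $164,026.80.
In-quota duty = $352,590.00 × 4% = $14,103.60. Over-quota duty = $164,026.80 × 21.5% = $35,265.76.
Line duty = $14,103.60 + $35,265.76 = $49,369.36.
Line 4 (8511.08.08, Ravania, 1,539 kg, $35,089.20):
Base rate for 8511.08.08 is 4%.
Origin Ravania is the FTA partner but 8511.08.08 is not on the preference list; base rate stands.
The additional-duty order on 8511.08.08 targets Fenos, not Ravania; it does not apply.
Duty = $35,089.20 × 4% = $1,403.57.
Total = $18,806.03 + $26,374.66 + $49,369.36 + $1,403.57 = $95,953.62.

$95,953.62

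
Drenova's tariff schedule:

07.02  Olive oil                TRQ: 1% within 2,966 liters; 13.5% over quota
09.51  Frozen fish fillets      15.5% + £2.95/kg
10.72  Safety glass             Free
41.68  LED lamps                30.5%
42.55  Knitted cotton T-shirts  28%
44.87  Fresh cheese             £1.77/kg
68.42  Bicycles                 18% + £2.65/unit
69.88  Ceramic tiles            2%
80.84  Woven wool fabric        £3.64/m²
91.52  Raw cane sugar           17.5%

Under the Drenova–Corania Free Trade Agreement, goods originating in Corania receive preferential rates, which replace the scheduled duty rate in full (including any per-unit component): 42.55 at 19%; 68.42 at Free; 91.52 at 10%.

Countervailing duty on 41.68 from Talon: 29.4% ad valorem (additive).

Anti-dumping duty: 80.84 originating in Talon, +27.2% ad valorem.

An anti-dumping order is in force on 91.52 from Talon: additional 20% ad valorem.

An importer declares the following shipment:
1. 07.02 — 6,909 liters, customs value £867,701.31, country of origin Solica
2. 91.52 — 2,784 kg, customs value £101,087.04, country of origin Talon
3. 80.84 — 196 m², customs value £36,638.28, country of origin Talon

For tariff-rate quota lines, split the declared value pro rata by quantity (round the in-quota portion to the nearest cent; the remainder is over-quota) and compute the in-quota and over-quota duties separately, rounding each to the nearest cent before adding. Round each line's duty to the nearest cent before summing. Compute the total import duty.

£119,163.87

Line 1 (07.02, Solica, 6,909 liters, £867,701.31):
Code 07.02 is under a tariff-rate quota (threshold 2,966 liters). In-quota: 2,966 liters at 1%; over-quota: 3,943 liters at 13.5%.
Pro-rata value split: in-quota = £867,701.31 × 2,966/6,909 = £372,499.94; over-quota = £867,701.31 − £372,499.94 = £495,201.37.
In-quota duty = £372,499.94 × 1% = £3,725.00. Over-quota duty = £495,201.37 × 13.5% = £66,852.18.
Line duty = £3,725.00 + £66,852.18 = £70,577.18.
Line 2 (91.52, Talon, 2,784 kg, £101,087.04):
Base rate for 91.52 is 17.5%.
91.52 has an FTA preferential rate, but origin Talon is not Corania; base rate stands.
Additional duty on 91.52 from Talon: +20%. Applied ad valorem rate: 17.5% + 20% = 37.5%.
Duty = £101,087.04 × 37.5% = £37,907.64.
Line 3 (80.84, Talon, 196 m², £36,638.28):
Base rate for 80.84 is £3.64/m².
Additional duty on 80.84 from Talon: +27.2% ad valorem. Applied ad valorem rate = 27.2%.
Duty = £36,638.28 × 27.2% + 196 × £3.64 = £10,679.05.
Total = £70,577.18 + £37,907.64 + £10,679.05 = £119,163.87.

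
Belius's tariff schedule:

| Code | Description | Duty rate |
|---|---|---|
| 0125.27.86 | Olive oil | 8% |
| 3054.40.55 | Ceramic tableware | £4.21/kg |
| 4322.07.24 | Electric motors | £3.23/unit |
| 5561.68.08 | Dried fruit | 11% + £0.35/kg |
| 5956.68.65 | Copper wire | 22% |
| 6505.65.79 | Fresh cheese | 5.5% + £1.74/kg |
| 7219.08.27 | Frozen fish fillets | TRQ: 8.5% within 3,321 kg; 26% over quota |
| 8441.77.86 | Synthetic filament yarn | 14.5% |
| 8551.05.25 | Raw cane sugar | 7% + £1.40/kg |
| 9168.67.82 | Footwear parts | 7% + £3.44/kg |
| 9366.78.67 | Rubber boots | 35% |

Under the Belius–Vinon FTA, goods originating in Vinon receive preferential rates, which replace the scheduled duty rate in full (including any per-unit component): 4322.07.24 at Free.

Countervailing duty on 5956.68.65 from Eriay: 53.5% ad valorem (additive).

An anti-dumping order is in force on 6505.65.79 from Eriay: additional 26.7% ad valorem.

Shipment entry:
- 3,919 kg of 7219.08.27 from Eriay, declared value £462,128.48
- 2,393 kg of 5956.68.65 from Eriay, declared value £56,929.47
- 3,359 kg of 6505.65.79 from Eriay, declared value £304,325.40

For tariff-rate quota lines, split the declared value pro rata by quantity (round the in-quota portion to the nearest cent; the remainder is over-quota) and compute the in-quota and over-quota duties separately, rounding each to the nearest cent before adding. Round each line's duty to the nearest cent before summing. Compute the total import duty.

Line 1 (7219.08.27, Eriay, 3,919 kg, £462,128.48):
Code 7219.08.27 is under a tariff-rate quota (threshold 3,321 kg). In-quota: 3,321 kg at 8.5%; over-quota: 598 kg at 26%.
Pro-rata value split: in-quota = £462,128.48 × 3,321/3,919 = £391,612.32; over-quota = £462,128.48 − £391,612.32 = £70,516.16.
In-quota duty = £391,612.32 × 8.5% = £33,287.05. Over-quota duty = £70,516.16 × 26% = £18,334.20.
Line duty = £33,287.05 + £18,334.20 = £51,621.25.
Line 2 (5956.68.65, Eriay, 2,393 kg, £56,929.47):
Base rate for 5956.68.65 is 22%.
Additional duty on 5956.68.65 from Eriay: +53.5%. Applied ad valorem rate: 22% + 53.5% = 75.5%.
Duty = £56,929.47 × 75.5% = £42,981.75.
Line 3 (6505.65.79, Eriay, 3,359 kg, £304,325.40):
Base rate for 6505.65.79 is 5.5% + £1.74/kg.
Additional duty on 6505.65.79 from Eriay: +26.7%. Applied ad valorem rate: 5.5% + 26.7% = 32.2%.
Duty = £304,325.40 × 32.2% + 3,359 × £1.74 = £103,837.44.
Total = £51,621.25 + £42,981.75 + £103,837.44 = £198,440.44.

£198,440.44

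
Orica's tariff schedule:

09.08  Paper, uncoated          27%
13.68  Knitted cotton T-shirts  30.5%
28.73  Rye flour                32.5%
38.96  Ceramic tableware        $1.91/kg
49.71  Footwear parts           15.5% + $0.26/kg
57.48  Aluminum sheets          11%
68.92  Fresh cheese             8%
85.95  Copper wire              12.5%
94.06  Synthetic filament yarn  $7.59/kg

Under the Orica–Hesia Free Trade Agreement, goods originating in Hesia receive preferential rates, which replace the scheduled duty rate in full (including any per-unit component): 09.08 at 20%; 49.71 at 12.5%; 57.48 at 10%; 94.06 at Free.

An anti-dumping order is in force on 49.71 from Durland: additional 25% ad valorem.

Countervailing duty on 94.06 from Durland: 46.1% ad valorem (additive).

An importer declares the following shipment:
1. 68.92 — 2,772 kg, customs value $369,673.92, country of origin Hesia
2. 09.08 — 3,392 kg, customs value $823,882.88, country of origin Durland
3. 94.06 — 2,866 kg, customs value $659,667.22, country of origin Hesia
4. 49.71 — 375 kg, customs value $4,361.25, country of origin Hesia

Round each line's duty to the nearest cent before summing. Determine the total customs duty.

$252,567.45

Line 1 (68.92, Hesia, 2,772 kg, $369,673.92):
Base rate for 68.92 is 8%.
Origin Hesia is the FTA partner but 68.92 is not on the preference list; base rate stands.
Duty = $369,673.92 × 8% = $29,573.91.
Line 2 (09.08, Durland, 3,392 kg, $823,882.88):
Base rate for 09.08 is 27%.
09.08 has an FTA preferential rate, but origin Durland is not Hesia; base rate stands.
Duty = $823,882.88 × 27% = $222,448.38.
Line 3 (94.06, Hesia, 2,866 kg, $659,667.22):
Base rate for 94.06 is $7.59/kg.
Origin Hesia qualifies under the Orica–Hesia agreement and 94.06 is covered: preferential rate Free applies instead.
The additional-duty order on 94.06 targets Durland, not Hesia; it does not apply.
Duty = $659,667.22 × 0% = $0.00.
Line 4 (49.71, Hesia, 375 kg, $4,361.25):
Base rate for 49.71 is 15.5% + $0.26/kg.
Origin Hesia qualifies under the Orica–Hesia agreement and 49.71 is covered: preferential rate 12.5% applies instead.
The additional-duty order on 49.71 targets Durland, not Hesia; it does not apply.
Duty = $4,361.25 × 12.5% = $545.16.
Total = $29,573.91 + $222,448.38 + $0.00 + $545.16 = $252,567.45.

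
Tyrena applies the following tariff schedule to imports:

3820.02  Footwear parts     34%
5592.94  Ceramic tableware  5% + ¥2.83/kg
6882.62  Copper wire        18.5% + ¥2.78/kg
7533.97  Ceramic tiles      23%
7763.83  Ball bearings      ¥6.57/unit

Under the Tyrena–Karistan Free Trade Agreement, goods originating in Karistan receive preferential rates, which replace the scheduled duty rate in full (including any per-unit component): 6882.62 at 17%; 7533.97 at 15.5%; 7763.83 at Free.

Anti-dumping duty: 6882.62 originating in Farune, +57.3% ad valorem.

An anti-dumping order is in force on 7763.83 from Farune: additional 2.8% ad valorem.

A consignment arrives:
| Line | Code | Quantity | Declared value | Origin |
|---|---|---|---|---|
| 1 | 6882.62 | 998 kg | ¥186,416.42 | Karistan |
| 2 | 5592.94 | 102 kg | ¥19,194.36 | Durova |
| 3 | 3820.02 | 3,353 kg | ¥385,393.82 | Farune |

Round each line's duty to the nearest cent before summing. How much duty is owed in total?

Line 1 (6882.62, Karistan, 998 kg, ¥186,416.42):
Base rate for 6882.62 is 18.5% + ¥2.78/kg.
Origin Karistan qualifies under the Tyrena–Karistan agreement and 6882.62 is covered: preferential rate 17% applies instead.
The additional-duty order on 6882.62 targets Farune, not Karistan; it does not apply.
Duty = ¥186,416.42 × 17% = ¥31,690.79.
Line 2 (5592.94, Durova, 102 kg, ¥19,194.36):
Base rate for 5592.94 is 5% + ¥2.83/kg.
Duty = ¥19,194.36 × 5% + 102 × ¥2.83 = ¥1,248.38.
Line 3 (3820.02, Farune, 3,353 kg, ¥385,393.82):
Base rate for 3820.02 is 34%.
Duty = ¥385,393.82 × 34% = ¥131,033.90.
Total = ¥31,690.79 + ¥1,248.38 + ¥131,033.90 = ¥163,973.07.

¥163,973.07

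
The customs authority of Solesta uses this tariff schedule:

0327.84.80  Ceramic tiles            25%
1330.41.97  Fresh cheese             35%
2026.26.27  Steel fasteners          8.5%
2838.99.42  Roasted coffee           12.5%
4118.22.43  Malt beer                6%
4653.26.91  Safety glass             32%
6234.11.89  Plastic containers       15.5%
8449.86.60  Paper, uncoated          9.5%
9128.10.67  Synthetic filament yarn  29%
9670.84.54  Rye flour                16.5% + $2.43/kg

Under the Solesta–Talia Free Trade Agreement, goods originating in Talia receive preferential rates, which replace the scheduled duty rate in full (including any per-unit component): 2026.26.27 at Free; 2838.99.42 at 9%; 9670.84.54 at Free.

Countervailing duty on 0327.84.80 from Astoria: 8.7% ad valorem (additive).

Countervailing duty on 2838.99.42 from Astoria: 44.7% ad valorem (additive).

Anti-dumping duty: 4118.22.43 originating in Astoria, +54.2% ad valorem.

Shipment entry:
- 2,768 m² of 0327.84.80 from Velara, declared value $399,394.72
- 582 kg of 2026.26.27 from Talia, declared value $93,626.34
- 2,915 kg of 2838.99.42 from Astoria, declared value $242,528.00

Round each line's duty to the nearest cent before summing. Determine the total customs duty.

Line 1 (0327.84.80, Velara, 2,768 m², $399,394.72):
Base rate for 0327.84.80 is 25%.
The additional-duty order on 0327.84.80 targets Astoria, not Velara; it does not apply.
Duty = $399,394.72 × 25% = $99,848.68.
Line 2 (2026.26.27, Talia, 582 kg, $93,626.34):
Base rate for 2026.26.27 is 8.5%.
Origin Talia qualifies under the Solesta–Talia agreement and 2026.26.27 is covered: preferential rate Free applies instead.
Duty = $93,626.34 × 0% = $0.00.
Line 3 (2838.99.42, Astoria, 2,915 kg, $242,528.00):
Base rate for 2838.99.42 is 12.5%.
2838.99.42 has an FTA preferential rate, but origin Astoria is not Talia; base rate stands.
Additional duty on 2838.99.42 from Astoria: +44.7%. Applied ad valorem rate: 12.5% + 44.7% = 57.2%.
Duty = $242,528.00 × 57.2% = $138,726.02.
Total = $99,848.68 + $0.00 + $138,726.02 = $238,574.70.

$238,574.70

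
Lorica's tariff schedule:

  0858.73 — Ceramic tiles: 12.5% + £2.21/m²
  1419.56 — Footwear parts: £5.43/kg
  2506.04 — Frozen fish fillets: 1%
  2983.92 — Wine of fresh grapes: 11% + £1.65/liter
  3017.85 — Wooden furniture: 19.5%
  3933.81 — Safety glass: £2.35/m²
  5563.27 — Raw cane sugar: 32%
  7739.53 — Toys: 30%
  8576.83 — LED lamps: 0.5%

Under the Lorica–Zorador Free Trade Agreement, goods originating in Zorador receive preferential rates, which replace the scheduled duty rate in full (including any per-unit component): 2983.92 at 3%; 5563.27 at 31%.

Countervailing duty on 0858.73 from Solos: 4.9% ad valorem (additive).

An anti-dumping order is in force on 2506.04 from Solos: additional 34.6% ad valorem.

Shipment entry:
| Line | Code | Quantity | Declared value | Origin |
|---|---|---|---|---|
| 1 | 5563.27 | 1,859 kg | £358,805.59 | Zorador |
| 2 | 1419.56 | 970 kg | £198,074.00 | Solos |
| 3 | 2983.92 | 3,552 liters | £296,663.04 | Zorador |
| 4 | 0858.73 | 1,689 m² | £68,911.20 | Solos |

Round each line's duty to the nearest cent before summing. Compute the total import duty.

£141,119.96

Line 1 (5563.27, Zorador, 1,859 kg, £358,805.59):
Base rate for 5563.27 is 32%.
Origin Zorador qualifies under the Lorica–Zorador agreement and 5563.27 is covered: preferential rate 31% applies instead.
Duty = £358,805.59 × 31% = £111,229.73.
Line 2 (1419.56, Solos, 970 kg, £198,074.00):
Base rate for 1419.56 is £5.43/kg.
Duty = 970 × £5.43 = £5,267.10.
Line 3 (2983.92, Zorador, 3,552 liters, £296,663.04):
Base rate for 2983.92 is 11% + £1.65/liter.
Origin Zorador qualifies under the Lorica–Zorador agreement and 2983.92 is covered: preferential rate 3% applies instead.
Duty = £296,663.04 × 3% = £8,899.89.
Line 4 (0858.73, Solos, 1,689 m², £68,911.20):
Base rate for 0858.73 is 12.5% + £2.21/m².
Additional duty on 0858.73 from Solos: +4.9%. Applied ad valorem rate: 12.5% + 4.9% = 17.4%.
Duty = £68,911.20 × 17.4% + 1,689 × £2.21 = £15,723.24.
Total = £111,229.73 + £5,267.10 + £8,899.89 + £15,723.24 = £141,119.96.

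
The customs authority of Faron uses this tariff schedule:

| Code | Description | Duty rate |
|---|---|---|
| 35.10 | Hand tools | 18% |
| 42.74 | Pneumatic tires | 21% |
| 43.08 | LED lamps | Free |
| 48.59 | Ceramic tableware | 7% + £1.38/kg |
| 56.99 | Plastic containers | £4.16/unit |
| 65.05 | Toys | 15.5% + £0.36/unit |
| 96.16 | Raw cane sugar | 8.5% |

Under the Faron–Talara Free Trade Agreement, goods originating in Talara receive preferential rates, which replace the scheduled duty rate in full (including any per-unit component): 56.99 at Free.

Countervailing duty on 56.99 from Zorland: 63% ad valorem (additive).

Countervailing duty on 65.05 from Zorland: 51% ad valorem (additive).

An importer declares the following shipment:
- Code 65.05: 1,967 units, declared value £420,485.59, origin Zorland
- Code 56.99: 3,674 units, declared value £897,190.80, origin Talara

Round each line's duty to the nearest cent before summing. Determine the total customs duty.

Line 1 (65.05, Zorland, 1,967 units, £420,485.59):
Base rate for 65.05 is 15.5% + £0.36/unit.
Additional duty on 65.05 from Zorland: +51%. Applied ad valorem rate: 15.5% + 51% = 66.5%.
Duty = £420,485.59 × 66.5% + 1,967 × £0.36 = £280,331.04.
Line 2 (56.99, Talara, 3,674 units, £897,190.80):
Base rate for 56.99 is £4.16/unit.
Origin Talara qualifies under the Faron–Talara agreement and 56.99 is covered: preferential rate Free applies instead.
The additional-duty order on 56.99 targets Zorland, not Talara; it does not apply.
Duty = £897,190.80 × 0% = £0.00.
Total = £280,331.04 + £0.00 = £280,331.04.

£280,331.04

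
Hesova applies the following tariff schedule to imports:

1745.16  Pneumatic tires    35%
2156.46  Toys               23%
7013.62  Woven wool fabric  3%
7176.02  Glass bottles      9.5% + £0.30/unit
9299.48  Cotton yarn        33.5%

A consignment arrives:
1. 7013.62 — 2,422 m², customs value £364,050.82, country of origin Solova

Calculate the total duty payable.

Line 1 (7013.62, Solova, 2,422 m², £364,050.82):
Base rate for 7013.62 is 3%.
Duty = £364,050.82 × 3% = £10,921.52.

£10,921.52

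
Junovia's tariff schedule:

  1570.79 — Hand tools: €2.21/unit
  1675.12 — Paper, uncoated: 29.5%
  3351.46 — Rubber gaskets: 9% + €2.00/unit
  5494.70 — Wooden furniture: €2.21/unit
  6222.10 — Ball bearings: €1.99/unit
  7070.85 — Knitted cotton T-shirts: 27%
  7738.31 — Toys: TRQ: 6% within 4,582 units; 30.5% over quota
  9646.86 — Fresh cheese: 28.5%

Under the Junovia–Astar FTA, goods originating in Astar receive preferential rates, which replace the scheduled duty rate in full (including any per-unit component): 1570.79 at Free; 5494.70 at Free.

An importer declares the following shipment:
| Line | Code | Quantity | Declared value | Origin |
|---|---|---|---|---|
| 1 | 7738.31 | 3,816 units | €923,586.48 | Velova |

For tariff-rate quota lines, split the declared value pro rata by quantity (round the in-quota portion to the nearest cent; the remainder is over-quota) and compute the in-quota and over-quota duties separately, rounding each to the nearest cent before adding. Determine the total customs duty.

Line 1 (7738.31, Velova, 3,816 units, €923,586.48):
Code 7738.31 is under a tariff-rate quota (threshold 4,582 units). Quantity 3,816 units is within the quota, so the in-quota rate 6% applies to the full value.
Duty = €923,586.48 × 6% = €55,415.19.

€55,415.19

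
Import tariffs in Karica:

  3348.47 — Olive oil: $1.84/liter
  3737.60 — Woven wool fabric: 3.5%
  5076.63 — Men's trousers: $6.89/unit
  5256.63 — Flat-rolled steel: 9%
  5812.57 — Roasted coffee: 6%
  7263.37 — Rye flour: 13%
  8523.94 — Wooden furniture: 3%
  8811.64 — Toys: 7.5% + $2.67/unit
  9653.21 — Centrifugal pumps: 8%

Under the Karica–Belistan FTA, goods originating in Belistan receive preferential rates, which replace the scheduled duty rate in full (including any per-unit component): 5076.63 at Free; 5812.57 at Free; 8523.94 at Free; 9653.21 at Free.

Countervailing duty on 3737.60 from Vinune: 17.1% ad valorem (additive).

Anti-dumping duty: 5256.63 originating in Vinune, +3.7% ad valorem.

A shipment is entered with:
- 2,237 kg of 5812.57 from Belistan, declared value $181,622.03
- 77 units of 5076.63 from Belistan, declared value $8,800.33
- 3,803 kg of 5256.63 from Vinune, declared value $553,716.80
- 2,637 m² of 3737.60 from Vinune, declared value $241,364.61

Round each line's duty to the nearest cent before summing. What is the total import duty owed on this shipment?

$120,043.14

Line 1 (5812.57, Belistan, 2,237 kg, $181,622.03):
Base rate for 5812.57 is 6%.
Origin Belistan qualifies under the Karica–Belistan agreement and 5812.57 is covered: preferential rate Free applies instead.
Duty = $181,622.03 × 0% = $0.00.
Line 2 (5076.63, Belistan, 77 units, $8,800.33):
Base rate for 5076.63 is $6.89/unit.
Origin Belistan qualifies under the Karica–Belistan agreement and 5076.63 is covered: preferential rate Free applies instead.
Duty = $8,800.33 × 0% = $0.00.
Line 3 (5256.63, Vinune, 3,803 kg, $553,716.80):
Base rate for 5256.63 is 9%.
Additional duty on 5256.63 from Vinune: +3.7%. Applied ad valorem rate: 9% + 3.7% = 12.7%.
Duty = $553,716.80 × 12.7% = $70,322.03.
Line 4 (3737.60, Vinune, 2,637 m², $241,364.61):
Base rate for 3737.60 is 3.5%.
Additional duty on 3737.60 from Vinune: +17.1%. Applied ad valorem rate: 3.5% + 17.1% = 20.6%.
Duty = $241,364.61 × 20.6% = $49,721.11.
Total = $0.00 + $0.00 + $70,322.03 + $49,721.11 = $120,043.14.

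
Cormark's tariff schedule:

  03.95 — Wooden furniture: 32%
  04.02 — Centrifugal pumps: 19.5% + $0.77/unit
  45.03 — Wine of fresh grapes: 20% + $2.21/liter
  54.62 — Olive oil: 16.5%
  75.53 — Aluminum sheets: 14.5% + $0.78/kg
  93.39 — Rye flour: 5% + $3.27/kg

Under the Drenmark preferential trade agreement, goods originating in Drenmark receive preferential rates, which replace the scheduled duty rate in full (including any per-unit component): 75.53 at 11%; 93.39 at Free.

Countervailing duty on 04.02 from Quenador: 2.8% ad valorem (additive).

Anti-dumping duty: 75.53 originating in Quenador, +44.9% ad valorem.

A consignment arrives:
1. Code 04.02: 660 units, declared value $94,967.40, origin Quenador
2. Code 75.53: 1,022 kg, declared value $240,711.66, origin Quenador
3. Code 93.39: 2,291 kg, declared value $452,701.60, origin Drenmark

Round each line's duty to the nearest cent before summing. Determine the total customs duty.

$165,465.82

Line 1 (04.02, Quenador, 660 units, $94,967.40):
Base rate for 04.02 is 19.5% + $0.77/unit.
Additional duty on 04.02 from Quenador: +2.8%. Applied ad valorem rate: 19.5% + 2.8% = 22.3%.
Duty = $94,967.40 × 22.3% + 660 × $0.77 = $21,685.93.
Line 2 (75.53, Quenador, 1,022 kg, $240,711.66):
Base rate for 75.53 is 14.5% + $0.78/kg.
75.53 has an FTA preferential rate, but origin Quenador is not Drenmark; base rate stands.
Additional duty on 75.53 from Quenador: +44.9%. Applied ad valorem rate: 14.5% + 44.9% = 59.4%.
Duty = $240,711.66 × 59.4% + 1,022 × $0.78 = $143,779.89.
Line 3 (93.39, Drenmark, 2,291 kg, $452,701.60):
Base rate for 93.39 is 5% + $3.27/kg.
Origin Drenmark qualifies under the Cormark–Drenmark agreement and 93.39 is covered: preferential rate Free applies instead.
Duty = $452,701.60 × 0% = $0.00.
Total = $21,685.93 + $143,779.89 + $0.00 = $165,465.82.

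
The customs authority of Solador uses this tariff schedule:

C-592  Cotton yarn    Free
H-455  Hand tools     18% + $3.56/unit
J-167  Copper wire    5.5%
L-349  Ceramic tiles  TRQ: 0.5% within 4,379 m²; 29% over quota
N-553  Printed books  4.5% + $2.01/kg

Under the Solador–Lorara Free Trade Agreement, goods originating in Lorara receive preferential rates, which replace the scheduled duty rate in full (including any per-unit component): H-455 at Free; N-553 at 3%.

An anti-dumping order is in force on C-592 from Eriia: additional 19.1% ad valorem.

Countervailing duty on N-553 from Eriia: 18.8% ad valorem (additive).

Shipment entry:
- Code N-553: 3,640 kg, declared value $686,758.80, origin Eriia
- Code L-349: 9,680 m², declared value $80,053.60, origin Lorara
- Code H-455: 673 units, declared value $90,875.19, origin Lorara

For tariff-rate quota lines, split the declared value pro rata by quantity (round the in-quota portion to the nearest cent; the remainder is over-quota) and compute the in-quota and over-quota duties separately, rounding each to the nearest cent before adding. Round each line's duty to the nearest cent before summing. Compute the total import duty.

Line 1 (N-553, Eriia, 3,640 kg, $686,758.80):
Base rate for N-553 is 4.5% + $2.01/kg.
N-553 has an FTA preferential rate, but origin Eriia is not Lorara; base rate stands.
Additional duty on N-553 from Eriia: +18.8%. Applied ad valorem rate: 4.5% + 18.8% = 23.3%.
Duty = $686,758.80 × 23.3% + 3,640 × $2.01 = $167,331.20.
Line 2 (L-349, Lorara, 9,680 m², $80,053.60):
Code L-349 is under a tariff-rate quota (threshold 4,379 m²). In-quota: 4,379 m² at 0.5%; over-quota: 5,301 m² at 29%.
Pro-rata value split: in-quota = $80,053.60 × 4,379/9,680 = $36,214.33; over-quota = $80,053.60 − $36,214.33 = $43,839.27.
In-quota duty = $36,214.33 × 0.5% = $181.07. Over-quota duty = $43,839.27 × 29% = $12,713.39.
Line duty = $181.07 + $12,713.39 = $12,894.46.
Line 3 (H-455, Lorara, 673 units, $90,875.19):
Base rate for H-455 is 18% + $3.56/unit.
Origin Lorara qualifies under the Solador–Lorara agreement and H-455 is covered: preferential rate Free applies instead.
Duty = $90,875.19 × 0% = $0.00.
Total = $167,331.20 + $12,894.46 + $0.00 = $180,225.66.

$180,225.66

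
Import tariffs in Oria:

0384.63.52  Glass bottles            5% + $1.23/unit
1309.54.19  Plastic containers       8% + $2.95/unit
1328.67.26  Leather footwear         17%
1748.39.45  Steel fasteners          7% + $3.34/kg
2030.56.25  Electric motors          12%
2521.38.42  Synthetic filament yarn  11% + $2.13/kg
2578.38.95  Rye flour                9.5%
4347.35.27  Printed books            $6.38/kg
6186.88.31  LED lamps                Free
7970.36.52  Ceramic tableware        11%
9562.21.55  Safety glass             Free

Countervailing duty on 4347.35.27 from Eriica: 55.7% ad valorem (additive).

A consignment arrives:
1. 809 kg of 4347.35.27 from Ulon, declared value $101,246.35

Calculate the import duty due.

Line 1 (4347.35.27, Ulon, 809 kg, $101,246.35):
Base rate for 4347.35.27 is $6.38/kg.
The additional-duty order on 4347.35.27 targets Eriica, not Ulon; it does not apply.
Duty = 809 × $6.38 = $5,161.42.

$5,161.42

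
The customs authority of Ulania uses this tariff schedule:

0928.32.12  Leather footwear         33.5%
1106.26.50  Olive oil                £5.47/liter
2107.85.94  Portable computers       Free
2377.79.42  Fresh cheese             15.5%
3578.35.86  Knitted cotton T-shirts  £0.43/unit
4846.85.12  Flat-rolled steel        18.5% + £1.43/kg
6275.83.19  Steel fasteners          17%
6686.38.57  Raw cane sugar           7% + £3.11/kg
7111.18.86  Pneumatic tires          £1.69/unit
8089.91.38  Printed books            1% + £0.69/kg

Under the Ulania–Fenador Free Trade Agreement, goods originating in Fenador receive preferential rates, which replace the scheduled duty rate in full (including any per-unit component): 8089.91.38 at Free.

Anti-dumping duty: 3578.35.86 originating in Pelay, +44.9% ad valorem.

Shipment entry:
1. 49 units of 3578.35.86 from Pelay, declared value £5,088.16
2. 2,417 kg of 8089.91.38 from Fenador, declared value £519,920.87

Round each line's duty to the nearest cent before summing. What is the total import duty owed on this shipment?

£2,305.65

Line 1 (3578.35.86, Pelay, 49 units, £5,088.16):
Base rate for 3578.35.86 is £0.43/unit.
Additional duty on 3578.35.86 from Pelay: +44.9% ad valorem. Applied ad valorem rate = 44.9%.
Duty = £5,088.16 × 44.9% + 49 × £0.43 = £2,305.65.
Line 2 (8089.91.38, Fenador, 2,417 kg, £519,920.87):
Base rate for 8089.91.38 is 1% + £0.69/kg.
Origin Fenador qualifies under the Ulania–Fenador agreement and 8089.91.38 is covered: preferential rate Free applies instead.
Duty = £519,920.87 × 0% = £0.00.
Total = £2,305.65 + £0.00 = £2,305.65.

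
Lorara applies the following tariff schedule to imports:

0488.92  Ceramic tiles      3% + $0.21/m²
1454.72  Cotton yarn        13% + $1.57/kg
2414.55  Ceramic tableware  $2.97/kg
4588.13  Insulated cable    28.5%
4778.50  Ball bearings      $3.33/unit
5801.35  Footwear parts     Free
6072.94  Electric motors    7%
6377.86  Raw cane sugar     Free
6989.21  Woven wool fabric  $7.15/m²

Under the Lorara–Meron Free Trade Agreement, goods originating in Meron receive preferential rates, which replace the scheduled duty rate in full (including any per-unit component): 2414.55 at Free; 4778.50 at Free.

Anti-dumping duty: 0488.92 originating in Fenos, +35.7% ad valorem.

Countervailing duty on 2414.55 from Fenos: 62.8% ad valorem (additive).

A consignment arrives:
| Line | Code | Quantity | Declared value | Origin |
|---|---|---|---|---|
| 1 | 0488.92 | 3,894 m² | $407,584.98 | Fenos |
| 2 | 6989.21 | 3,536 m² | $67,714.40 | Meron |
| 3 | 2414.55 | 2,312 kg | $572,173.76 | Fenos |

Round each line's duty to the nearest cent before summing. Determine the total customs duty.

Line 1 (0488.92, Fenos, 3,894 m², $407,584.98):
Base rate for 0488.92 is 3% + $0.21/m².
Additional duty on 0488.92 from Fenos: +35.7%. Applied ad valorem rate: 3% + 35.7% = 38.7%.
Duty = $407,584.98 × 38.7% + 3,894 × $0.21 = $158,553.13.
Line 2 (6989.21, Meron, 3,536 m², $67,714.40):
Base rate for 6989.21 is $7.15/m².
Origin Meron is the FTA partner but 6989.21 is not on the preference list; base rate stands.
Duty = 3,536 × $7.15 = $25,282.40.
Line 3 (2414.55, Fenos, 2,312 kg, $572,173.76):
Base rate for 2414.55 is $2.97/kg.
2414.55 has an FTA preferential rate, but origin Fenos is not Meron; base rate stands.
Additional duty on 2414.55 from Fenos: +62.8% ad valorem. Applied ad valorem rate = 62.8%.
Duty = $572,173.76 × 62.8% + 2,312 × $2.97 = $366,191.76.
Total = $158,553.13 + $25,282.40 + $366,191.76 = $550,027.29.

$550,027.29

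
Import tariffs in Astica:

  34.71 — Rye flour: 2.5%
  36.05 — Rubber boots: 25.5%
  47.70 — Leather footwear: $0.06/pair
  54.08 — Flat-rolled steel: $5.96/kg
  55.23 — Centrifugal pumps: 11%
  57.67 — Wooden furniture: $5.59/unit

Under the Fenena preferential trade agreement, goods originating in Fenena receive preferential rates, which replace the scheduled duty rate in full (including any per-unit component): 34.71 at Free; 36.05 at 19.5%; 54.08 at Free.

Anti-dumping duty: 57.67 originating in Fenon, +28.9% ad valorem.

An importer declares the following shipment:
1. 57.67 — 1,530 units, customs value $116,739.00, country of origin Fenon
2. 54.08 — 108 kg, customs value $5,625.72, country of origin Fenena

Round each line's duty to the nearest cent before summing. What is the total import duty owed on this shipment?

Line 1 (57.67, Fenon, 1,530 units, $116,739.00):
Base rate for 57.67 is $5.59/unit.
Additional duty on 57.67 from Fenon: +28.9% ad valorem. Applied ad valorem rate = 28.9%.
Duty = $116,739.00 × 28.9% + 1,530 × $5.59 = $42,290.27.
Line 2 (54.08, Fenena, 108 kg, $5,625.72):
Base rate for 54.08 is $5.96/kg.
Origin Fenena qualifies under the Astica–Fenena agreement and 54.08 is covered: preferential rate Free applies instead.
Duty = $5,625.72 × 0% = $0.00.
Total = $42,290.27 + $0.00 = $42,290.27.

$42,290.27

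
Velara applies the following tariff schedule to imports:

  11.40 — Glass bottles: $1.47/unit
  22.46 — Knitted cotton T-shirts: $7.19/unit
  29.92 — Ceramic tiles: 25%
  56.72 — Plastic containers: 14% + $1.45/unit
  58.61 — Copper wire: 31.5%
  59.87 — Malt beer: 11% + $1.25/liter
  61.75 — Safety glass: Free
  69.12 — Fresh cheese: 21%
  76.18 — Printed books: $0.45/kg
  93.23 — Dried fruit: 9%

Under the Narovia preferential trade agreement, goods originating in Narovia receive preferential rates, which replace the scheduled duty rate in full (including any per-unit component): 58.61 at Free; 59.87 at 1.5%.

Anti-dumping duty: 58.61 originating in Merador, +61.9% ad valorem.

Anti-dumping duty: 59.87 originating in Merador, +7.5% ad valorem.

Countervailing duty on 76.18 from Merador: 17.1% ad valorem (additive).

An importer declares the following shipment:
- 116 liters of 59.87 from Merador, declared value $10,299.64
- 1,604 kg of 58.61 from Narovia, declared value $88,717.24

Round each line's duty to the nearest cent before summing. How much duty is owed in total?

Line 1 (59.87, Merador, 116 liters, $10,299.64):
Base rate for 59.87 is 11% + $1.25/liter.
59.87 has an FTA preferential rate, but origin Merador is not Narovia; base rate stands.
Additional duty on 59.87 from Merador: +7.5%. Applied ad valorem rate: 11% + 7.5% = 18.5%.
Duty = $10,299.64 × 18.5% + 116 × $1.25 = $2,050.43.
Line 2 (58.61, Narovia, 1,604 kg, $88,717.24):
Base rate for 58.61 is 31.5%.
Origin Narovia qualifies under the Velara–Narovia agreement and 58.61 is covered: preferential rate Free applies instead.
The additional-duty order on 58.61 targets Merador, not Narovia; it does not apply.
Duty = $88,717.24 × 0% = $0.00.
Total = $2,050.43 + $0.00 = $2,050.43.

$2,050.43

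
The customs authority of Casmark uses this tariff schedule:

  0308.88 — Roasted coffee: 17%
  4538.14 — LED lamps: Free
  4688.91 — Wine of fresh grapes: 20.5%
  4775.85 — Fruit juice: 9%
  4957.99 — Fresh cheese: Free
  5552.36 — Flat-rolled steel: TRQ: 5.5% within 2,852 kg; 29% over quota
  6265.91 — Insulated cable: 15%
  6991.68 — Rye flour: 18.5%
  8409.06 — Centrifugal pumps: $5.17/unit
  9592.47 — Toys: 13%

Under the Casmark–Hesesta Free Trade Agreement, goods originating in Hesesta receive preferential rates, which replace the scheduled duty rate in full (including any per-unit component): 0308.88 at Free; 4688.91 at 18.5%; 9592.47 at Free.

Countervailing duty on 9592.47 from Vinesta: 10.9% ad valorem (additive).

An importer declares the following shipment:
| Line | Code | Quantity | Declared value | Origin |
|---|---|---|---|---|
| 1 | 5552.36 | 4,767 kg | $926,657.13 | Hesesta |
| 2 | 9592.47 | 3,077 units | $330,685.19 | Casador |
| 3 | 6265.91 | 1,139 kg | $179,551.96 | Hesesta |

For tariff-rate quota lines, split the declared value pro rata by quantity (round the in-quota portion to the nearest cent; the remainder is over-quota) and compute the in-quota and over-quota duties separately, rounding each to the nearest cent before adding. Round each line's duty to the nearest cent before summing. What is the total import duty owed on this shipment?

Line 1 (5552.36, Hesesta, 4,767 kg, $926,657.13):
Code 5552.36 is under a tariff-rate quota (threshold 2,852 kg). In-quota: 2,852 kg at 5.5%; over-quota: 1,915 kg at 29%.
Pro-rata value split: in-quota = $926,657.13 × 2,852/4,767 = $554,400.28; over-quota = $926,657.13 − $554,400.28 = $372,256.85.
In-quota duty = $554,400.28 × 5.5% = $30,492.02. Over-quota duty = $372,256.85 × 29% = $107,954.49.
Line duty = $30,492.02 + $107,954.49 = $138,446.51.
Line 2 (9592.47, Casador, 3,077 units, $330,685.19):
Base rate for 9592.47 is 13%.
9592.47 has an FTA preferential rate, but origin Casador is not Hesesta; base rate stands.
The additional-duty order on 9592.47 targets Vinesta, not Casador; it does not apply.
Duty = $330,685.19 × 13% = $42,989.07.
Line 3 (6265.91, Hesesta, 1,139 kg, $179,551.96):
Base rate for 6265.91 is 15%.
Origin Hesesta is the FTA partner but 6265.91 is not on the preference list; base rate stands.
Duty = $179,551.96 × 15% = $26,932.79.
Total = $138,446.51 + $42,989.07 + $26,932.79 = $208,368.37.

$208,368.37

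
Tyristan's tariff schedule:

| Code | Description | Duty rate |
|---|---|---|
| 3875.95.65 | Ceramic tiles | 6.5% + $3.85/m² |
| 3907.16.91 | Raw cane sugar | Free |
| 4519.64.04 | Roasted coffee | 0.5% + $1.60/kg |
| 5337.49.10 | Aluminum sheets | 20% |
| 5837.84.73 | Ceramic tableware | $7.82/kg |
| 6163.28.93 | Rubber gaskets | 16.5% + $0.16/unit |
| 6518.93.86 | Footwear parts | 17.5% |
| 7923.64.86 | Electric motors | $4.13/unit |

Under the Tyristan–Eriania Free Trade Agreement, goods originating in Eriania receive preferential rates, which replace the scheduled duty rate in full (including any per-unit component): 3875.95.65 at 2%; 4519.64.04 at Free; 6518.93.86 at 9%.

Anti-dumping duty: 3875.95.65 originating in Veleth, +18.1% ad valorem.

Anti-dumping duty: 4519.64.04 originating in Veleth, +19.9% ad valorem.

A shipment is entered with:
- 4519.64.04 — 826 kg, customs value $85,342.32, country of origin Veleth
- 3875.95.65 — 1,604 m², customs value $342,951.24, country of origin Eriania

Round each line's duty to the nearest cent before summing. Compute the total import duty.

$25,590.45

Line 1 (4519.64.04, Veleth, 826 kg, $85,342.32):
Base rate for 4519.64.04 is 0.5% + $1.60/kg.
4519.64.04 has an FTA preferential rate, but origin Veleth is not Eriania; base rate stands.
Additional duty on 4519.64.04 from Veleth: +19.9%. Applied ad valorem rate: 0.5% + 19.9% = 20.4%.
Duty = $85,342.32 × 20.4% + 826 × $1.60 = $18,731.43.
Line 2 (3875.95.65, Eriania, 1,604 m², $342,951.24):
Base rate for 3875.95.65 is 6.5% + $3.85/m².
Origin Eriania qualifies under the Tyristan–Eriania agreement and 3875.95.65 is covered: preferential rate 2% applies instead.
The additional-duty order on 3875.95.65 targets Veleth, not Eriania; it does not apply.
Duty = $342,951.24 × 2% = $6,859.02.
Total = $18,731.43 + $6,859.02 = $25,590.45.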